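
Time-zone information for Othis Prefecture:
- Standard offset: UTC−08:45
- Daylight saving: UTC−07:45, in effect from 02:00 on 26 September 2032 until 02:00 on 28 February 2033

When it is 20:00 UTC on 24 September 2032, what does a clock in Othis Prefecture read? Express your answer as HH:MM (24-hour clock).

At the standard offset (UTC−08:45), 20:00 UTC − 8h45m = 11:15 Othis Prefecture standard time.
The standard-time date in Othis Prefecture, 24 September 2032, does not fall between 26 September 2032 and 28 February 2033, so daylight saving is not in effect and Othis Prefecture is at UTC−08:45.
20:00 UTC − 8h45m = 11:15 local.

11:15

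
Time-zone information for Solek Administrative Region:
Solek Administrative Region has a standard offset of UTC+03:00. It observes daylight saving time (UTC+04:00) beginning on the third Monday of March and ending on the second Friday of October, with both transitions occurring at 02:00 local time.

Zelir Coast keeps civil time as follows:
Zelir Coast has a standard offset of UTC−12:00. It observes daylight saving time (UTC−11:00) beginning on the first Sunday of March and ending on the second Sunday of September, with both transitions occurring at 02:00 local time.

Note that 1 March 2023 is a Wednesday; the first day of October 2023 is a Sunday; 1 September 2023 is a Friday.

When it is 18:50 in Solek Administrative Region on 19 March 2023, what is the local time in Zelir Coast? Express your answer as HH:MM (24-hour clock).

04:50

1 March 2023 is a Wednesday, so the first Monday is March 6 and the third is March 20.
1 October 2023 is a Sunday, so the first Friday is October 6 and the second is October 13.
19 March 2023 is outside the daylight-saving period (20 March – 13 October), so Solek Administrative Region is on standard time, UTC+03:00.
18:50 Solek Administrative Region − 3h = 15:50 UTC.
1 March 2023 is a Wednesday, so the first Sunday is March 5.
1 September 2023 is a Friday, so the first Sunday is September 3 and the second is September 10.
At the standard offset (UTC−12:00), 15:50 UTC − 12h = 03:50 Zelir Coast standard time.
Daylight saving runs 5 March – 10 September; the standard-time date in Zelir Coast, 19 March 2023, is inside that window, so Zelir Coast is at UTC−11:00.
15:50 UTC − 11h = 04:50 Zelir Coast.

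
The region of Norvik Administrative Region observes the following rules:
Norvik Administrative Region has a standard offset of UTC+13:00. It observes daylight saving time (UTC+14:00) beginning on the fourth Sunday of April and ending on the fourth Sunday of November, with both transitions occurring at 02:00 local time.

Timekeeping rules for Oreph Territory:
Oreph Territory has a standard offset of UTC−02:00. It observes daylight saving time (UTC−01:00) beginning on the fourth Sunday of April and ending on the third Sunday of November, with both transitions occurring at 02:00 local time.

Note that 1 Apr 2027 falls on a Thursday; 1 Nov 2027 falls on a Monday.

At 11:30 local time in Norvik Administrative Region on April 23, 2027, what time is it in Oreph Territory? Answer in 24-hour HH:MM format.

20:30

1 April 2027 is a Thursday, so the first Sunday is April 4 and the fourth is April 25.
1 November 2027 is a Monday, so the first Sunday is November 7 and the fourth is November 28.
April 23, 2027 does not fall between 25 April and 28 November, so daylight saving is not in effect and Norvik Administrative Region is at UTC+13:00.
11:30 Norvik Administrative Region − 13h = 22:30 UTC (rolling into the previous day, 22 April 2027).
1 April 2027 is a Thursday, so the first Sunday is April 4 and the fourth is April 25.
1 November 2027 is a Monday, so the first Sunday is November 7 and the third is November 21.
At the standard offset (UTC−02:00), 22:30 UTC − 2h = 20:30 Oreph Territory standard time.
The standard-time date in Oreph Territory, April 22, 2027, does not fall between 25 April and 21 November, so daylight saving is not in effect and Oreph Territory is at UTC−02:00.
22:30 UTC − 2h = 20:30 Oreph Territory.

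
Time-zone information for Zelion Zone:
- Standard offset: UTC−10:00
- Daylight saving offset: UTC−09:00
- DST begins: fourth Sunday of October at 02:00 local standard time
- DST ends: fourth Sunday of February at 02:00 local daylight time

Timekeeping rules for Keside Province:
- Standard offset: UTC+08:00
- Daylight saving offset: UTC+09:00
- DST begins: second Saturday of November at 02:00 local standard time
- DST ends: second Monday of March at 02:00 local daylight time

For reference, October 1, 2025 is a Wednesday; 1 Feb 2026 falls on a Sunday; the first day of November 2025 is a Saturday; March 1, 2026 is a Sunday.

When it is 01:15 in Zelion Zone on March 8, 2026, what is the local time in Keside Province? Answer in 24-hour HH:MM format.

20:15

1 October 2025 is a Wednesday, so the first Sunday is October 5 and the fourth is October 26.
1 February 2026 is a Sunday, so the first Sunday is February 1 and the fourth is February 22.
Daylight saving runs 26 October 2025 – 22 February 2026; March 8, 2026 is outside that window, so Zelion Zone is on standard time at UTC−10:00.
01:15 Zelion Zone + 10h = 11:15 UTC.
1 November 2025 is a Saturday, so the first Saturday is November 1 and the second is November 8.
1 March 2026 is a Sunday, so the first Monday is March 2 and the second is March 9.
At the standard offset (UTC+08:00), 11:15 UTC + 8h = 19:15 Keside Province standard time.
Daylight saving runs 8 November 2025 – 9 March 2026; the standard-time date in Keside Province, March 8, 2026, is inside that window, so Keside Province is at UTC+09:00.
11:15 UTC + 9h = 20:15 Keside Province.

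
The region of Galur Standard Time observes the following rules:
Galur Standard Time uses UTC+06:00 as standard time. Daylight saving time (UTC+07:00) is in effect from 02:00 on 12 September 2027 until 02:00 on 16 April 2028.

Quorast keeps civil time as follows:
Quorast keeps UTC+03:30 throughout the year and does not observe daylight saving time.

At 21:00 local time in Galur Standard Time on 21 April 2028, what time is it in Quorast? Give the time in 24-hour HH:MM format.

21 April 2028 is outside the daylight-saving period (12 September 2027 – 16 April 2028), so Galur Standard Time is on standard time, UTC+06:00.
21:00 Galur Standard Time − 6h = 15:00 UTC.
Quorast has no daylight saving, so its offset is UTC+03:30 year-round.
15:00 UTC + 3h30m = 18:30 Quorast.

18:30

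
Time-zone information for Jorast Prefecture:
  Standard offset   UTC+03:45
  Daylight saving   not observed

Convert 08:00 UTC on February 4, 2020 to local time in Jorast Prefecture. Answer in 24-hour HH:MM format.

11:45

Jorast Prefecture stays on UTC+03:45 all year.
08:00 UTC + 3h45m = 11:45 local.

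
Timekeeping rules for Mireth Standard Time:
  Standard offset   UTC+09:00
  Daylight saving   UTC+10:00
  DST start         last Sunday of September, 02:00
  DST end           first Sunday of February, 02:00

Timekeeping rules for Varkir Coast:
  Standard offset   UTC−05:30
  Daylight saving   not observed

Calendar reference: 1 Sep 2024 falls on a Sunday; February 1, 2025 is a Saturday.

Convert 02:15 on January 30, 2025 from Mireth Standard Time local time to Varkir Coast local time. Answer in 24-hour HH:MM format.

10:45

1 September 2024 is a Sunday, so Sundays fall on 1, 8, 15, 22, 29; the last is September 29.
1 February 2025 is a Saturday, so the first Sunday is February 2.
January 30, 2025 falls between 29 September 2024 and 2 February 2025, so daylight saving is in effect and Mireth Standard Time is at UTC+10:00.
02:15 Mireth Standard Time − 10h = 16:15 UTC (rolling into the previous day, 29 January 2025).
Varkir Coast has no daylight saving, so its offset is UTC−05:30 year-round.
16:15 UTC − 5h30m = 10:45 Varkir Coast.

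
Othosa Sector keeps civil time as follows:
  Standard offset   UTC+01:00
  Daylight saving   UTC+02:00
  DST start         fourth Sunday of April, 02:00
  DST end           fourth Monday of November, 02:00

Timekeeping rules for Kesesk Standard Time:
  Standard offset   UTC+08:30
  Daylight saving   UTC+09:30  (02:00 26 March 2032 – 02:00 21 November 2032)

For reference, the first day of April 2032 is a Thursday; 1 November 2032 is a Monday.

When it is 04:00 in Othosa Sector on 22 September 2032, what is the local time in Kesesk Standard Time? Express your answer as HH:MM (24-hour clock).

1 April 2032 is a Thursday, so the first Sunday is April 4 and the fourth is April 25.
1 November 2032 is a Monday, so the first Monday is November 1 and the fourth is November 22.
22 September 2032 falls between 25 April and 22 November, so daylight saving is in effect and Othosa Sector is at UTC+02:00.
04:00 Othosa Sector − 2h = 02:00 UTC.
At the standard offset (UTC+08:30), 02:00 UTC + 8h30m = 10:30 Kesesk Standard Time standard time.
Daylight saving runs 26 March – 21 November; the standard-time date in Kesesk Standard Time, 22 September 2032, is inside that window, so Kesesk Standard Time is at UTC+09:30.
02:00 UTC + 9h30m = 11:30 Kesesk Standard Time.

11:30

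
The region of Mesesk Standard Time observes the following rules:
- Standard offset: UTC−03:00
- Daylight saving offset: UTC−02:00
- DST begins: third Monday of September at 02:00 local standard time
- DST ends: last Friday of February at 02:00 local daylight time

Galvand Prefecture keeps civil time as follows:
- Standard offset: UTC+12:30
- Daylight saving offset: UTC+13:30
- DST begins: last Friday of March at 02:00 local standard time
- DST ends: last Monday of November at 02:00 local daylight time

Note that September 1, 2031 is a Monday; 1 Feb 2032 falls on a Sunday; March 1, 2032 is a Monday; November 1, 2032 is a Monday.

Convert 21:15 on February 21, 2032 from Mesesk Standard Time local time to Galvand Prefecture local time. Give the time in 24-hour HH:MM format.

11:45

1 September 2031 is a Monday, so the first Monday is September 1 and the third is September 15.
1 February 2032 is a Sunday, so Fridays fall on 6, 13, 20, 27; the last is February 27.
February 21, 2032 falls between 15 September 2031 and 27 February 2032, so daylight saving is in effect and Mesesk Standard Time is at UTC−02:00.
21:15 Mesesk Standard Time + 2h = 23:15 UTC.
1 March 2032 is a Monday, so Fridays fall on 5, 12, 19, 26; the last is March 26.
1 November 2032 is a Monday, so Mondays fall on 1, 8, 15, 22, 29; the last is November 29.
At the standard offset (UTC+12:30), 23:15 UTC + 12h30m = 11:45 Galvand Prefecture standard time (rolling into the next day, 22 February 2032).
Daylight saving runs 26 March – 29 November; the standard-time date in Galvand Prefecture, February 22, 2032, is outside that window, so Galvand Prefecture is on standard time at UTC+12:30.
23:15 UTC + 12h30m = 11:45 Galvand Prefecture (rolling into the next day, 22 February 2032).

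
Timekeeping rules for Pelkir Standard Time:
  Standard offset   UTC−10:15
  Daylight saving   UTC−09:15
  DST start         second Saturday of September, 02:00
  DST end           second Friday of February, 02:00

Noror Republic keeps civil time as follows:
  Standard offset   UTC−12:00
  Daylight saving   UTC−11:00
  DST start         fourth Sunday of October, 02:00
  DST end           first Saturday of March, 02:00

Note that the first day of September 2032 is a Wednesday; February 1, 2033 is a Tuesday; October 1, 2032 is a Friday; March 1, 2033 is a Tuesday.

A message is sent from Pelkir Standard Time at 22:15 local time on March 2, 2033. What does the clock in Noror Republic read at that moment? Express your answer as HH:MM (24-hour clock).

21:30

1 September 2032 is a Wednesday, so the first Saturday is September 4 and the second is September 11.
1 February 2033 is a Tuesday, so the first Friday is February 4 and the second is February 11.
March 2, 2033 is outside the daylight-saving period (11 September 2032 – 11 February 2033), so Pelkir Standard Time is on standard time, UTC−10:15.
22:15 Pelkir Standard Time + 10h15m = 08:30 UTC (rolling into the next day, 3 March 2033).
1 October 2032 is a Friday, so the first Sunday is October 3 and the fourth is October 24.
1 March 2033 is a Tuesday, so the first Saturday is March 5.
At the standard offset (UTC−12:00), 08:30 UTC − 12h = 20:30 Noror Republic standard time (rolling into the previous day, 2 March 2033).
Daylight saving runs 24 October 2032 – 5 March 2033; the standard-time date in Noror Republic, March 2, 2033, is inside that window, so Noror Republic is at UTC−11:00.
08:30 UTC − 11h = 21:30 Noror Republic (rolling into the previous day, 2 March 2033).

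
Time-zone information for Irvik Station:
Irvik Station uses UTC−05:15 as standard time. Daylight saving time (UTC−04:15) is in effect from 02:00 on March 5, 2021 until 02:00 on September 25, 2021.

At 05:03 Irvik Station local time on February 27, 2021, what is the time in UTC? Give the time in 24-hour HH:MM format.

February 27, 2021 is outside the daylight-saving period (5 March – 25 September), so Irvik Station is on standard time, UTC−05:15.
05:03 local + 5h15m = 10:18 UTC.

10:18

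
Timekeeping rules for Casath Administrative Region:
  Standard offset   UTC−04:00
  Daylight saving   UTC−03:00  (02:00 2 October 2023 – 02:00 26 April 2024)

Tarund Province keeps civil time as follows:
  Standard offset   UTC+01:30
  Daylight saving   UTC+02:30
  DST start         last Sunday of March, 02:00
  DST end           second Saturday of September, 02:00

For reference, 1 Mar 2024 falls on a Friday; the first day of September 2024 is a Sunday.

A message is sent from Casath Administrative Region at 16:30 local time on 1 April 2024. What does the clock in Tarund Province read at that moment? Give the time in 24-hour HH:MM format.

1 April 2024 lies within the daylight-saving period (2 October 2023 – 26 April 2024), so Casath Administrative Region is on daylight time, UTC−03:00.
16:30 Casath Administrative Region + 3h = 19:30 UTC.
1 March 2024 is a Friday, so Sundays fall on 3, 10, 17, 24, 31; the last is March 31.
1 September 2024 is a Sunday, so the first Saturday is September 7 and the second is September 14.
At the standard offset (UTC+01:30), 19:30 UTC + 1h30m = 21:00 Tarund Province standard time.
The standard-time date in Tarund Province, 1 April 2024, falls between 31 March and 14 September, so daylight saving is in effect and Tarund Province is at UTC+02:30.
19:30 UTC + 2h30m = 22:00 Tarund Province.

22:00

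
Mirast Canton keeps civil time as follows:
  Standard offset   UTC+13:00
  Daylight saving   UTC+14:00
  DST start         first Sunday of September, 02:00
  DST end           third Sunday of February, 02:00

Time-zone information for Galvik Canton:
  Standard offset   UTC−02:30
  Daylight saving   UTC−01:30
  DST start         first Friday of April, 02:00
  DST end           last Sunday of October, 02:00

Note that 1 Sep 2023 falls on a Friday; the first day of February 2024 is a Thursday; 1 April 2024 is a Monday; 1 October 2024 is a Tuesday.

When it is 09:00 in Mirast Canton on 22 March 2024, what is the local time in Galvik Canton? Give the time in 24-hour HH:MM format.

17:30

1 September 2023 is a Friday, so the first Sunday is September 3.
1 February 2024 is a Thursday, so the first Sunday is February 4 and the third is February 18.
22 March 2024 is outside the daylight-saving period (3 September 2023 – 18 February 2024), so Mirast Canton is on standard time, UTC+13:00.
09:00 Mirast Canton − 13h = 20:00 UTC (rolling into the previous day, 21 March 2024).
1 April 2024 is a Monday, so the first Friday is April 5.
1 October 2024 is a Tuesday, so Sundays fall on 6, 13, 20, 27; the last is October 27.
At the standard offset (UTC−02:30), 20:00 UTC − 2h30m = 17:30 Galvik Canton standard time.
The standard-time date in Galvik Canton, 21 March 2024, does not fall between 5 April and 27 October, so daylight saving is not in effect and Galvik Canton is at UTC−02:30.
20:00 UTC − 2h30m = 17:30 Galvik Canton.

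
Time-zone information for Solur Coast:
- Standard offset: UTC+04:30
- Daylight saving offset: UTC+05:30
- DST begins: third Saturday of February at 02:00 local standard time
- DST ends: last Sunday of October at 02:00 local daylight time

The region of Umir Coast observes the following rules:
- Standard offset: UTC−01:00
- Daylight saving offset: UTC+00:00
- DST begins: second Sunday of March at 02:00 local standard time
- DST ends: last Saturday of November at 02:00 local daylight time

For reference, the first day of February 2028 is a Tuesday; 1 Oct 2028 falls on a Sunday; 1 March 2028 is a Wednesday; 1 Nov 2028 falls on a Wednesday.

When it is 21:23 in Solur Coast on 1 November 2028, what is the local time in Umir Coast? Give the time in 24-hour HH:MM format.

16:53

1 February 2028 is a Tuesday, so the first Saturday is February 5 and the third is February 19.
1 October 2028 is a Sunday, so Sundays fall on 1, 8, 15, 22, 29; the last is October 29.
1 November 2028 does not fall between 19 February and 29 October, so daylight saving is not in effect and Solur Coast is at UTC+04:30.
21:23 Solur Coast − 4h30m = 16:53 UTC.
1 March 2028 is a Wednesday, so the first Sunday is March 5 and the second is March 12.
1 November 2028 is a Wednesday, so Saturdays fall on 4, 11, 18, 25; the last is November 25.
At the standard offset (UTC−01:00), 16:53 UTC − 1h = 15:53 Umir Coast standard time.
Daylight saving runs 12 March – 25 November; the standard-time date in Umir Coast, 1 November 2028, is inside that window, so Umir Coast is at UTC+00:00.
16:53 UTC + 0h = 16:53 Umir Coast.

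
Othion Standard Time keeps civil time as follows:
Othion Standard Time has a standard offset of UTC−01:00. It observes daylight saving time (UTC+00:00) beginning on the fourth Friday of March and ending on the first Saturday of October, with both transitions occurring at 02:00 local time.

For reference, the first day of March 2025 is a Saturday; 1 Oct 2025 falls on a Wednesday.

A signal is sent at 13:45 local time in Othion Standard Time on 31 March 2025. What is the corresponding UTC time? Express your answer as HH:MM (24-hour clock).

13:45

1 March 2025 is a Saturday, so the first Friday is March 7 and the fourth is March 28.
1 October 2025 is a Wednesday, so the first Saturday is October 4.
31 March 2025 falls between 28 March and 4 October, so daylight saving is in effect and Othion Standard Time is at UTC+00:00.
13:45 local − 0h = 13:45 UTC.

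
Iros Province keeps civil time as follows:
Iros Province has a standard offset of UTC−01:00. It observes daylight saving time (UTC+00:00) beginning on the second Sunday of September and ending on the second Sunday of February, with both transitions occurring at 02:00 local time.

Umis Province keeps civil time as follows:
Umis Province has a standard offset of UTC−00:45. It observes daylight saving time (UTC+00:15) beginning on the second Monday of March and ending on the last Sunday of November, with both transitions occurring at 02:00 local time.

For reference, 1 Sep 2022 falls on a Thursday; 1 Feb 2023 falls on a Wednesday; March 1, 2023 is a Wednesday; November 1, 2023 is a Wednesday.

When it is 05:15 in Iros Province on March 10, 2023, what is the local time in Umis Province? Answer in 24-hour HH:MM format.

05:30

1 September 2022 is a Thursday, so the first Sunday is September 4 and the second is September 11.
1 February 2023 is a Wednesday, so the first Sunday is February 5 and the second is February 12.
March 10, 2023 is outside the daylight-saving period (11 September 2022 – 12 February 2023), so Iros Province is on standard time, UTC−01:00.
05:15 Iros Province + 1h = 06:15 UTC.
1 March 2023 is a Wednesday, so the first Monday is March 6 and the second is March 13.
1 November 2023 is a Wednesday, so Sundays fall on 5, 12, 19, 26; the last is November 26.
At the standard offset (UTC−00:45), 06:15 UTC − 0h45m = 05:30 Umis Province standard time.
The standard-time date in Umis Province, March 10, 2023, is outside the daylight-saving period (13 March – 26 November), so Umis Province is on standard time, UTC−00:45.
06:15 UTC − 0h45m = 05:30 Umis Province.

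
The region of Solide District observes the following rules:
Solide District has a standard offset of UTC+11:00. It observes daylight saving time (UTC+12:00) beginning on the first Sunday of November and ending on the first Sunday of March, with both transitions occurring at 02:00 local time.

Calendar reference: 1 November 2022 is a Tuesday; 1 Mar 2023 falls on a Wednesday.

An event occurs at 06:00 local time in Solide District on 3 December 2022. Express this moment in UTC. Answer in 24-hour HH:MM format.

1 November 2022 is a Tuesday, so the first Sunday is November 6.
1 March 2023 is a Wednesday, so the first Sunday is March 5.
Daylight saving runs 6 November 2022 – 5 March 2023; 3 December 2022 is inside that window, so Solide District is at UTC+12:00.
06:00 local − 12h = 18:00 UTC (rolling into the previous day, 2 December 2022).

18:00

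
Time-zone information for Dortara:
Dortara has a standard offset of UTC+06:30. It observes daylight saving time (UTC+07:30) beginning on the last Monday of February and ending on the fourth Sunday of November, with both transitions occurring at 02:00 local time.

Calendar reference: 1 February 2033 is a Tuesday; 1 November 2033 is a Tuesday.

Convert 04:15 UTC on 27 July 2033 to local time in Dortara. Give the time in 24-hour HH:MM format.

1 February 2033 is a Tuesday, so Mondays fall on 7, 14, 21, 28; the last is February 28.
1 November 2033 is a Tuesday, so the first Sunday is November 6 and the fourth is November 27.
At the standard offset (UTC+06:30), 04:15 UTC + 6h30m = 10:45 Dortara standard time.
The standard-time date in Dortara, 27 July 2033, lies within the daylight-saving period (28 February – 27 November), so Dortara is on daylight time, UTC+07:30.
04:15 UTC + 7h30m = 11:45 local.

11:45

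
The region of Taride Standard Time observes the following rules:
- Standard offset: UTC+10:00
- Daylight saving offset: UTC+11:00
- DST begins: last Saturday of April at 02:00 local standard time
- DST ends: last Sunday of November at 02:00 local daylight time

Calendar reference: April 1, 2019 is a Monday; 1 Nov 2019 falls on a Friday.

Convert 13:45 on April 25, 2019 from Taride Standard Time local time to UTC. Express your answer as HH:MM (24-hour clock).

1 April 2019 is a Monday, so Saturdays fall on 6, 13, 20, 27; the last is April 27.
1 November 2019 is a Friday, so Sundays fall on 3, 10, 17, 24; the last is November 24.
April 25, 2019 is outside the daylight-saving period (27 April – 24 November), so Taride Standard Time is on standard time, UTC+10:00.
13:45 local − 10h = 03:45 UTC.

03:45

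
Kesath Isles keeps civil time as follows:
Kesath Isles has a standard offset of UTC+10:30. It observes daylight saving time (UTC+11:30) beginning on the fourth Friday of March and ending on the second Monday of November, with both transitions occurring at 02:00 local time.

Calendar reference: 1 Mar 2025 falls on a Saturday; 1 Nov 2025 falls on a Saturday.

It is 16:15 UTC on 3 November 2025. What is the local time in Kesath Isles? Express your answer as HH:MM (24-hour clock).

1 March 2025 is a Saturday, so the first Friday is March 7 and the fourth is March 28.
1 November 2025 is a Saturday, so the first Monday is November 3 and the second is November 10.
At the standard offset (UTC+10:30), 16:15 UTC + 10h30m = 02:45 Kesath Isles standard time (rolling into the next day, 4 November 2025).
Daylight saving runs 28 March – 10 November; the standard-time date in Kesath Isles, 4 November 2025, is inside that window, so Kesath Isles is at UTC+11:30.
16:15 UTC + 11h30m = 03:45 local (rolling into the next day, 4 November 2025).

03:45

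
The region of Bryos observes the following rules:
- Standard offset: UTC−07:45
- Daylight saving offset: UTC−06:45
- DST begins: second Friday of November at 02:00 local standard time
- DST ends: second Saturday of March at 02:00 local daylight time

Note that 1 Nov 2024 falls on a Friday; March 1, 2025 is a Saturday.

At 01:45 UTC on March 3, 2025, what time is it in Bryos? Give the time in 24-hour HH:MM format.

1 November 2024 is a Friday, so the first Friday is November 1 and the second is November 8.
1 March 2025 is a Saturday, so the first Saturday is March 1 and the second is March 8.
At the standard offset (UTC−07:45), 01:45 UTC − 7h45m = 18:00 Bryos standard time (rolling into the previous day, 2 March 2025).
The standard-time date in Bryos, March 2, 2025, falls between 8 November 2024 and 8 March 2025, so daylight saving is in effect and Bryos is at UTC−06:45.
01:45 UTC − 6h45m = 19:00 local (rolling into the previous day, 2 March 2025).

19:00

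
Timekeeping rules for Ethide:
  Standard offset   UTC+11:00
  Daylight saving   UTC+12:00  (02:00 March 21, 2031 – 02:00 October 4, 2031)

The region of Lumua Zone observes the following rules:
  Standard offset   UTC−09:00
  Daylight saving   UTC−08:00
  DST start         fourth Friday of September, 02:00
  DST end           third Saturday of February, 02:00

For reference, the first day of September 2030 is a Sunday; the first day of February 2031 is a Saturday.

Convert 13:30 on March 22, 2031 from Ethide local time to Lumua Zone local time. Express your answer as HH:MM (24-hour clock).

March 22, 2031 lies within the daylight-saving period (21 March – 4 October), so Ethide is on daylight time, UTC+12:00.
13:30 Ethide − 12h = 01:30 UTC.
1 September 2030 is a Sunday, so the first Friday is September 6 and the fourth is September 27.
1 February 2031 is a Saturday, so the first Saturday is February 1 and the third is February 15.
At the standard offset (UTC−09:00), 01:30 UTC − 9h = 16:30 Lumua Zone standard time (rolling into the previous day, 21 March 2031).
The standard-time date in Lumua Zone, March 21, 2031, is outside the daylight-saving period (27 September 2030 – 15 February 2031), so Lumua Zone is on standard time, UTC−09:00.
01:30 UTC − 9h = 16:30 Lumua Zone (rolling into the previous day, 21 March 2031).

16:30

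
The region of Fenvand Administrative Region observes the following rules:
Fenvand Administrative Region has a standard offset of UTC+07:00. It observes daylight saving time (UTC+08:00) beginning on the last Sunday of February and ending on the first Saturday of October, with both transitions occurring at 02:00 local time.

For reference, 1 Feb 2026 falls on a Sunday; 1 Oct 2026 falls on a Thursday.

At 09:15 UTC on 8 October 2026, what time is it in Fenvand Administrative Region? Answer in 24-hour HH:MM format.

16:15

1 February 2026 is a Sunday, so Sundays fall on 1, 8, 15, 22; the last is February 22.
1 October 2026 is a Thursday, so the first Saturday is October 3.
At the standard offset (UTC+07:00), 09:15 UTC + 7h = 16:15 Fenvand Administrative Region standard time.
The standard-time date in Fenvand Administrative Region, 8 October 2026, is outside the daylight-saving period (22 February – 3 October), so Fenvand Administrative Region is on standard time, UTC+07:00.
09:15 UTC + 7h = 16:15 local.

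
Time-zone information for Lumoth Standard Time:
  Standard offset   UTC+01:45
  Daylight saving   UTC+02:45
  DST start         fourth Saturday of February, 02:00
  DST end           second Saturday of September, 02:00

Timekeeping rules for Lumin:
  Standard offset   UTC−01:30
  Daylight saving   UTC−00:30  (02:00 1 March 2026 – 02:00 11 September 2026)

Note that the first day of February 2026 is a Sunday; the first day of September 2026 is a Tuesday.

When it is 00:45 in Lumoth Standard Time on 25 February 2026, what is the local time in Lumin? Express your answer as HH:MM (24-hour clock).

1 February 2026 is a Sunday, so the first Saturday is February 7 and the fourth is February 28.
1 September 2026 is a Tuesday, so the first Saturday is September 5 and the second is September 12.
25 February 2026 is outside the daylight-saving period (28 February – 12 September), so Lumoth Standard Time is on standard time, UTC+01:45.
00:45 Lumoth Standard Time − 1h45m = 23:00 UTC (rolling into the previous day, 24 February 2026).
At the standard offset (UTC−01:30), 23:00 UTC − 1h30m = 21:30 Lumin standard time.
Daylight saving runs 1 March – 11 September; the standard-time date in Lumin, 24 February 2026, is outside that window, so Lumin is on standard time at UTC−01:30.
23:00 UTC − 1h30m = 21:30 Lumin.

21:30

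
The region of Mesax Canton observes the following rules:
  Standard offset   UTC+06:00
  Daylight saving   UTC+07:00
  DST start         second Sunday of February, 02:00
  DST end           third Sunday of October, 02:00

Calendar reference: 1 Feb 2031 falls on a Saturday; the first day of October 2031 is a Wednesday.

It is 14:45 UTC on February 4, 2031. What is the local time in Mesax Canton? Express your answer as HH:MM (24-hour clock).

1 February 2031 is a Saturday, so the first Sunday is February 2 and the second is February 9.
1 October 2031 is a Wednesday, so the first Sunday is October 5 and the third is October 19.
At the standard offset (UTC+06:00), 14:45 UTC + 6h = 20:45 Mesax Canton standard time.
The standard-time date in Mesax Canton, February 4, 2031, is outside the daylight-saving period (9 February – 19 October), so Mesax Canton is on standard time, UTC+06:00.
14:45 UTC + 6h = 20:45 local.

20:45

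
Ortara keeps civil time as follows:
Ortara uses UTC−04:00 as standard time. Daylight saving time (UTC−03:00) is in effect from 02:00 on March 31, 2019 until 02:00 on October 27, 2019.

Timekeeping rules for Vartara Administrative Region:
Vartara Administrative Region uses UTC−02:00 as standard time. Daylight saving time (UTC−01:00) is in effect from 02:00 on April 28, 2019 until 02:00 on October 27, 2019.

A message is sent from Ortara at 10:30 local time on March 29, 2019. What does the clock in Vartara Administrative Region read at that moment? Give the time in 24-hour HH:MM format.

12:30

March 29, 2019 does not fall between 31 March and 27 October, so daylight saving is not in effect and Ortara is at UTC−04:00.
10:30 Ortara + 4h = 14:30 UTC.
At the standard offset (UTC−02:00), 14:30 UTC − 2h = 12:30 Vartara Administrative Region standard time.
The standard-time date in Vartara Administrative Region, March 29, 2019, does not fall between 28 April and 27 October, so daylight saving is not in effect and Vartara Administrative Region is at UTC−02:00.
14:30 UTC − 2h = 12:30 Vartara Administrative Region.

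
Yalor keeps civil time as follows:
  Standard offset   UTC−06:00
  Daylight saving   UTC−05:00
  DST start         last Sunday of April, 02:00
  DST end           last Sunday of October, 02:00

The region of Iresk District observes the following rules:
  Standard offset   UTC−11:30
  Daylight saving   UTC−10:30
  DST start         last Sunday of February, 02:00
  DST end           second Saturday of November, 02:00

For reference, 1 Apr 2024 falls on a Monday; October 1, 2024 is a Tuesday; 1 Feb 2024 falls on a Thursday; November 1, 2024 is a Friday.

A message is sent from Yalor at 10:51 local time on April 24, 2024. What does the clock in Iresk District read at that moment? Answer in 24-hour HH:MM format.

1 April 2024 is a Monday, so Sundays fall on 7, 14, 21, 28; the last is April 28.
1 October 2024 is a Tuesday, so Sundays fall on 6, 13, 20, 27; the last is October 27.
Daylight saving runs 28 April – 27 October; April 24, 2024 is outside that window, so Yalor is on standard time at UTC−06:00.
10:51 Yalor + 6h = 16:51 UTC.
1 February 2024 is a Thursday, so Sundays fall on 4, 11, 18, 25; the last is February 25.
1 November 2024 is a Friday, so the first Saturday is November 2 and the second is November 9.
At the standard offset (UTC−11:30), 16:51 UTC − 11h30m = 05:21 Iresk District standard time.
The standard-time date in Iresk District, April 24, 2024, falls between 25 February and 9 November, so daylight saving is in effect and Iresk District is at UTC−10:30.
16:51 UTC − 10h30m = 06:21 Iresk District.

06:21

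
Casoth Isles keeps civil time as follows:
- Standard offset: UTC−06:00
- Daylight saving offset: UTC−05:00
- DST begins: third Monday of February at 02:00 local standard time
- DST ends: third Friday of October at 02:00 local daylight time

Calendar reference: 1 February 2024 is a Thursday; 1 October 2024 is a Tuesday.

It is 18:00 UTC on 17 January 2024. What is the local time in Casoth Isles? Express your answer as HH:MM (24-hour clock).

12:00

1 February 2024 is a Thursday, so the first Monday is February 5 and the third is February 19.
1 October 2024 is a Tuesday, so the first Friday is October 4 and the third is October 18.
At the standard offset (UTC−06:00), 18:00 UTC − 6h = 12:00 Casoth Isles standard time.
Daylight saving runs 19 February – 18 October; the standard-time date in Casoth Isles, 17 January 2024, is outside that window, so Casoth Isles is on standard time at UTC−06:00.
18:00 UTC − 6h = 12:00 local.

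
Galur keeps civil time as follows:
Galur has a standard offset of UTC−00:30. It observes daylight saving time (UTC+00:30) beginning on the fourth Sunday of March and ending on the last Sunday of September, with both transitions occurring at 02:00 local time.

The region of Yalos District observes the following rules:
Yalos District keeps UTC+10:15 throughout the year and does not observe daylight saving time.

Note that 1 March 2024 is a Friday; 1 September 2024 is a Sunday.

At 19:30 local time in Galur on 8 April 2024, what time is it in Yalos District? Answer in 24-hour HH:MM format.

1 March 2024 is a Friday, so the first Sunday is March 3 and the fourth is March 24.
1 September 2024 is a Sunday, so Sundays fall on 1, 8, 15, 22, 29; the last is September 29.
8 April 2024 falls between 24 March and 29 September, so daylight saving is in effect and Galur is at UTC+00:30.
19:30 Galur − 0h30m = 19:00 UTC.
Yalos District has no daylight saving, so its offset is UTC+10:15 year-round.
19:00 UTC + 10h15m = 05:15 Yalos District (rolling into the next day, 9 April 2024).

05:15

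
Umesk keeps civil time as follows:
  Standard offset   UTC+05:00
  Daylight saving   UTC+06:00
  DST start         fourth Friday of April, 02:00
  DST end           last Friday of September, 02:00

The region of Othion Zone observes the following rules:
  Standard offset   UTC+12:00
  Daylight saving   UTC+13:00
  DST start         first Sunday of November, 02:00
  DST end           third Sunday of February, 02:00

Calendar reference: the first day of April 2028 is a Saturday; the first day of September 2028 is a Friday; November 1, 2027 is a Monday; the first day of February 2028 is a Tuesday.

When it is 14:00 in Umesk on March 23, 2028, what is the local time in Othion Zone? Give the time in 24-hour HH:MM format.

1 April 2028 is a Saturday, so the first Friday is April 7 and the fourth is April 28.
1 September 2028 is a Friday, so Fridays fall on 1, 8, 15, 22, 29; the last is September 29.
March 23, 2028 does not fall between 28 April and 29 September, so daylight saving is not in effect and Umesk is at UTC+05:00.
14:00 Umesk − 5h = 09:00 UTC.
1 November 2027 is a Monday, so the first Sunday is November 7.
1 February 2028 is a Tuesday, so the first Sunday is February 6 and the third is February 20.
At the standard offset (UTC+12:00), 09:00 UTC + 12h = 21:00 Othion Zone standard time.
The standard-time date in Othion Zone, March 23, 2028, is outside the daylight-saving period (7 November 2027 – 20 February 2028), so Othion Zone is on standard time, UTC+12:00.
09:00 UTC + 12h = 21:00 Othion Zone.

21:00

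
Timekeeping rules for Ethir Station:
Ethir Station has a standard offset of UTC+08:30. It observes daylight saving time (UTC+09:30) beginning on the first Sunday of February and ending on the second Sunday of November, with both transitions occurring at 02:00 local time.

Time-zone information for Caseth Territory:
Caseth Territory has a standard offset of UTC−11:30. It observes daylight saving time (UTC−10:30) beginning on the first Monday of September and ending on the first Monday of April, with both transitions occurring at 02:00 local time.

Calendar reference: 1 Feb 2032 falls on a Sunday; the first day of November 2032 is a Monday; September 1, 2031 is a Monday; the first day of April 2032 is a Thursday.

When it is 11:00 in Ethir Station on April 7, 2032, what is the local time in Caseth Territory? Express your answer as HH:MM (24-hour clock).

1 February 2032 is a Sunday, so the first Sunday is February 1.
1 November 2032 is a Monday, so the first Sunday is November 7 and the second is November 14.
April 7, 2032 lies within the daylight-saving period (1 February – 14 November), so Ethir Station is on daylight time, UTC+09:30.
11:00 Ethir Station − 9h30m = 01:30 UTC.
1 September 2031 is a Monday, so the first Monday is September 1.
1 April 2032 is a Thursday, so the first Monday is April 5.
At the standard offset (UTC−11:30), 01:30 UTC − 11h30m = 14:00 Caseth Territory standard time (rolling into the previous day, 6 April 2032).
The standard-time date in Caseth Territory, April 6, 2032, does not fall between 1 September 2031 and 5 April 2032, so daylight saving is not in effect and Caseth Territory is at UTC−11:30.
01:30 UTC − 11h30m = 14:00 Caseth Territory (rolling into the previous day, 6 April 2032).

14:00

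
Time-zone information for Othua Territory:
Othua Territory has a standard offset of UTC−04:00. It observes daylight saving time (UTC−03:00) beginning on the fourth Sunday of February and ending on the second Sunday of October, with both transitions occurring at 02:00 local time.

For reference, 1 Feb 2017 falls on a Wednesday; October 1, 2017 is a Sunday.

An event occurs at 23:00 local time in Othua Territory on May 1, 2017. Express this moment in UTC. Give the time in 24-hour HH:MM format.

1 February 2017 is a Wednesday, so the first Sunday is February 5 and the fourth is February 26.
1 October 2017 is a Sunday, so the first Sunday is October 1 and the second is October 8.
May 1, 2017 lies within the daylight-saving period (26 February – 8 October), so Othua Territory is on daylight time, UTC−03:00.
23:00 local + 3h = 02:00 UTC (rolling into the next day, 2 May 2017).

02:00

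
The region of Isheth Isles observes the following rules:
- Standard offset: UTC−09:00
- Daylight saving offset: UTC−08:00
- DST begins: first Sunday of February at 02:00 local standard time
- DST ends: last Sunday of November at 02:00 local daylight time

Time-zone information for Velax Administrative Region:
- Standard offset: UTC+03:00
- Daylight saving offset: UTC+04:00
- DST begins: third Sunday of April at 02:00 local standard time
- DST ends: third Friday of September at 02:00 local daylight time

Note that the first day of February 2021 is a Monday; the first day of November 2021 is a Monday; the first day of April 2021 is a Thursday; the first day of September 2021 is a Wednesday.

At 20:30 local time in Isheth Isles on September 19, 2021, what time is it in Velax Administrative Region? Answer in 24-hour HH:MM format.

07:30

1 February 2021 is a Monday, so the first Sunday is February 7.
1 November 2021 is a Monday, so Sundays fall on 7, 14, 21, 28; the last is November 28.
Daylight saving runs 7 February – 28 November; September 19, 2021 is inside that window, so Isheth Isles is at UTC−08:00.
20:30 Isheth Isles + 8h = 04:30 UTC (rolling into the next day, 20 September 2021).
1 April 2021 is a Thursday, so the first Sunday is April 4 and the third is April 18.
1 September 2021 is a Wednesday, so the first Friday is September 3 and the third is September 17.
At the standard offset (UTC+03:00), 04:30 UTC + 3h = 07:30 Velax Administrative Region standard time.
Daylight saving runs 18 April – 17 September; the standard-time date in Velax Administrative Region, September 20, 2021, is outside that window, so Velax Administrative Region is on standard time at UTC+03:00.
04:30 UTC + 3h = 07:30 Velax Administrative Region.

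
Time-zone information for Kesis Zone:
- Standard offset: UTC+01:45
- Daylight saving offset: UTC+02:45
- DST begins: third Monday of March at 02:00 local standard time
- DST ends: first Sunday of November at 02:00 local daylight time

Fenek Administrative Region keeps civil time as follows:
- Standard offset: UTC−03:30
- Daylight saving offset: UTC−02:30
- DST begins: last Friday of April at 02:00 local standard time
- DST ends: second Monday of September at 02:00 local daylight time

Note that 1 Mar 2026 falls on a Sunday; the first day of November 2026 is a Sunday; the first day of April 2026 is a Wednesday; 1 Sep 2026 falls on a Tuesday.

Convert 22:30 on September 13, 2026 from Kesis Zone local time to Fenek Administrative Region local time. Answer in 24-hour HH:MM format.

1 March 2026 is a Sunday, so the first Monday is March 2 and the third is March 16.
1 November 2026 is a Sunday, so the first Sunday is November 1.
September 13, 2026 falls between 16 March and 1 November, so daylight saving is in effect and Kesis Zone is at UTC+02:45.
22:30 Kesis Zone − 2h45m = 19:45 UTC.
1 April 2026 is a Wednesday, so Fridays fall on 3, 10, 17, 24; the last is April 24.
1 September 2026 is a Tuesday, so the first Monday is September 7 and the second is September 14.
At the standard offset (UTC−03:30), 19:45 UTC − 3h30m = 16:15 Fenek Administrative Region standard time.
The standard-time date in Fenek Administrative Region, September 13, 2026, lies within the daylight-saving period (24 April – 14 September), so Fenek Administrative Region is on daylight time, UTC−02:30.
19:45 UTC − 2h30m = 17:15 Fenek Administrative Region.

17:15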